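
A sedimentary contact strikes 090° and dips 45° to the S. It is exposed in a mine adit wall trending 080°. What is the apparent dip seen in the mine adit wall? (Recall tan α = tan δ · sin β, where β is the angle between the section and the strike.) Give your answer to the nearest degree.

10°

Angle between strike (090°) and section (080°): β = 10°.
tan(apparent dip) = tan 45° · sin 10° = 0.1736
α = arctan(0.1736) = 9.85°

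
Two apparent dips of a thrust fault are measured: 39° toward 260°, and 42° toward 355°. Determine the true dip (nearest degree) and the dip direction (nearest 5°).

true dip 52°, dip direction 310°

Each apparent-dip line lies in the plane. As unit vectors (x east, y north, z up), v₁ plunges 39°→260° and v₂ plunges 42°→355°.
The plane normal is n = v₁ × v₂ ∝ (-0.556, 0.471, 0.575).
True dip = arccos(n_z / |n|) = arccos(0.6195) = 51.7°.
Dip direction = atan2(-0.556, 0.471) = 310° (azimuth of n's horizontal projection).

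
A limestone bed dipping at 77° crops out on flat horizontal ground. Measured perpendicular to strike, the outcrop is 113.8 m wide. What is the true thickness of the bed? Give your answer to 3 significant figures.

111 m

True thickness t = w · sin(dip) = 113.8 × sin 77°
t = 113.8 × 0.9744 = 110.883 m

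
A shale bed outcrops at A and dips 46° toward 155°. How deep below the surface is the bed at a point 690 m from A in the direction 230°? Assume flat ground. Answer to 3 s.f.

The hole lies 75° from the dip direction, so the down-dip offset is 690 × cos 75° = 178.59 m.
Depth = down-dip offset × tan(dip) = 178.59 × tan 46° = 178.59 × 1.0355
Depth = 184.93 m

185 m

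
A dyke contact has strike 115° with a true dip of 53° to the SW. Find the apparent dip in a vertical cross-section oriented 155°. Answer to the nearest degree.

40°

The strike is 115° and the section trends 155°; the acute angle between them is β = 40°.
tan α = tan 53° × sin 40° = 1.3270 × 0.6428 = 0.8530
apparent dip = arctan 0.8530 = 40.46°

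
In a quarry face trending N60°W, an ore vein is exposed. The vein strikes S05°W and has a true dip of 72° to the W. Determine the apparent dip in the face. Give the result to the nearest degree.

The strike is S05°W and the section trends N60°W; the acute angle between them is β = 65°.
tan α = tan 72° × sin 65° = 3.0777 × 0.9063 = 2.7893
α = arctan(2.7893) = 70.28°

70°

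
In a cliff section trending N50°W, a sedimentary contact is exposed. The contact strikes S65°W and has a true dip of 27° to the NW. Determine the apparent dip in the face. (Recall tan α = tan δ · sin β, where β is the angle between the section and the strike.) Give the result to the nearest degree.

25°

Angle between strike (S65°W) and section (N50°W): β = 65°.
tan α = tan 27° × sin 65° = 0.5095 × 0.9063 = 0.4618
α = arctan(0.4618) = 24.79°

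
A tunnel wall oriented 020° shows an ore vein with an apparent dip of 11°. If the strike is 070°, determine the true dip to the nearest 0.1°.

14.2°

The section is 50° from the strike.
tan(true dip) = tan 11° / sin 50° = 0.2537
true dip = arctan 0.2537 = 14.24°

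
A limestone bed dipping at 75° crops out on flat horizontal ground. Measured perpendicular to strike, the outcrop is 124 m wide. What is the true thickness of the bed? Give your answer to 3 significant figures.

120 m

True thickness t = w · sin(dip) = 124 × sin 75°
t = 124 × 0.9659 = 119.775 m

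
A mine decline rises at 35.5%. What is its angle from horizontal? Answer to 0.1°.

19.5°

tan θ = 35.5/100 = 0.3550
θ = arctan(0.3550) = 19.54°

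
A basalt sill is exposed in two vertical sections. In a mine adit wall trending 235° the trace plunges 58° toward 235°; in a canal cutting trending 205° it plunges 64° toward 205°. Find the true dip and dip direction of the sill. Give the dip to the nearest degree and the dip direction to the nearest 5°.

Represent each trace as a vector plunging at its apparent dip toward its trend (east-north-up frame): v₁ = (-0.434, -0.304, -0.848), v₂ = (-0.185, -0.397, -0.899).
The plane normal is n = v₁ × v₂ ∝ (-0.064, -0.233, 0.116).
True dip = arccos(n_z / |n|) = arccos(0.4333) = 64.3°.
The horizontal component of n points toward azimuth atan2(n_x, n_y) = 195°, the dip direction.

true dip 64°, dip direction 195°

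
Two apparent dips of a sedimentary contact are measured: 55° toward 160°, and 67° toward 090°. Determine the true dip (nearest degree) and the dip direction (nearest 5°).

Each apparent-dip line lies in the plane. As unit vectors (x east, y north, z up), v₁ plunges 55°→160° and v₂ plunges 67°→090°.
n = v₁ × v₂ = (0.496, -0.139, 0.211) (taken with n_z > 0).
tan δ = √(n_x²+n_y²)/n_z = 0.515/0.211, so δ = 67.8°.
The horizontal component of n points toward azimuth atan2(n_x, n_y) = 106°, the dip direction.

true dip 68°, dip direction 105°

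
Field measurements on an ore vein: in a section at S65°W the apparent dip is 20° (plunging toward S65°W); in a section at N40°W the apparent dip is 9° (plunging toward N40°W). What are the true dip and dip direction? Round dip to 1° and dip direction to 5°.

The two traces are lines in the plane: v₁ = (sin 245°·cos 20°, cos 245°·cos 20°, −sin 20°), v₂ = (sin 320°·cos 9°, cos 320°·cos 9°, −sin 9°).
n = v₁ × v₂ = (-0.321, -0.084, 0.896) (taken with n_z > 0).
Dip δ = arctan(|n_h|/n_z) = arctan(0.332/0.896) = 20.3°.
Dip direction = atan2(-0.321, -0.084) = 255° (azimuth of n's horizontal projection).

true dip 20°, dip direction 255°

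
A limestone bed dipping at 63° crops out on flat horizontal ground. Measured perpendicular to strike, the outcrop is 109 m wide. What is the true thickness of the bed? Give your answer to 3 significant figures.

97.1 m

True thickness t = w · sin(dip) = 109 × sin 63°
t = 109 × 0.8910 = 97.120 m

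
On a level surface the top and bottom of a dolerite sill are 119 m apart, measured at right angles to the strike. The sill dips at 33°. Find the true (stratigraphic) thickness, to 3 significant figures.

64.8 m

True thickness t = w · sin(dip) = 119 × sin 33°
t = 119 × 0.5446 = 64.812 m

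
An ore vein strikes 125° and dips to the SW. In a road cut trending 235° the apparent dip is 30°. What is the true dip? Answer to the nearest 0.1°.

31.6°

The section is 70° from the strike.
tan δ = tan α / sin β = tan 30° / sin 70° = 0.5774 / 0.9397 = 0.6144
true dip = arctan 0.6144 = 31.57°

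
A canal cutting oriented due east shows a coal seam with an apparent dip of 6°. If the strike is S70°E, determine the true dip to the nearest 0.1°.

The section is 20° from the strike.
tan δ = tan α / sin β = tan 6° / sin 20° = 0.1051 / 0.3420 = 0.3073
true dip = arctan 0.3073 = 17.08°

17.1°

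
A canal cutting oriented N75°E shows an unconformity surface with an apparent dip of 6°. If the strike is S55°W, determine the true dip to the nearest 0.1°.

17.1°

The section is 20° from the strike.
tan δ = tan α / sin β = tan 6° / sin 20° = 0.1051 / 0.3420 = 0.3073
true dip = arctan 0.3073 = 17.08°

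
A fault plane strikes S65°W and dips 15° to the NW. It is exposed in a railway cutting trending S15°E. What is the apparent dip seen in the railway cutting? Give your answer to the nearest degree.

The section lies 80° from the strike.
tan α = tan 15° × sin 80° = 0.2679 × 0.9848 = 0.2639
apparent dip = arctan 0.2639 = 14.78°

15°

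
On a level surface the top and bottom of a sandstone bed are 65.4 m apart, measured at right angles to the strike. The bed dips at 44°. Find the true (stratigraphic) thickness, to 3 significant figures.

True thickness t = w · sin(dip) = 65.4 × sin 44°
t = 65.4 × 0.6947 = 45.431 m

45.4 m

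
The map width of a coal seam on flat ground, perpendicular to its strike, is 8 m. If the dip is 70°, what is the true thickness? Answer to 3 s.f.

7.52 m

True thickness t = w · sin(dip) = 8 × sin 70°
t = 8 × 0.9397 = 7.518 m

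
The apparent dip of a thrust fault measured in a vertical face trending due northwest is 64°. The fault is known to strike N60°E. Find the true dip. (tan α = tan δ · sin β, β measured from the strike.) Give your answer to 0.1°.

64.8°

β = acute angle between strike N60°E and section due northwest = 75°.
tan(true dip) = tan 64° / sin 75° = 2.1226
true dip = arctan 2.1226 = 64.77°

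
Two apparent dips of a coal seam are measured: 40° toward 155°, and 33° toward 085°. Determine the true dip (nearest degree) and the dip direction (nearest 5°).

Represent each trace as a vector plunging at its apparent dip toward its trend (east-north-up frame): v₁ = (0.324, -0.694, -0.643), v₂ = (0.835, 0.073, -0.545).
n = v₁ × v₂ = (0.425, -0.361, 0.604) (taken with n_z > 0).
True dip = arccos(n_z / |n|) = arccos(0.7347) = 42.7°.
Dip direction = azimuth of (n_x, n_y) = atan2(0.425, -0.361) = 130°.

true dip 43°, dip direction 130°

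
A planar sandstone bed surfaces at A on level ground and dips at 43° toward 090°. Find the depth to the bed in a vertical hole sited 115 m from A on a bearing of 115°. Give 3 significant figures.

The hole lies 25° from the dip direction, so the down-dip offset is 115 × cos 25° = 104.23 m.
Depth = down-dip offset × tan(dip) = 104.23 × tan 43° = 104.23 × 0.9325
Depth = 97.19 m

97.2 m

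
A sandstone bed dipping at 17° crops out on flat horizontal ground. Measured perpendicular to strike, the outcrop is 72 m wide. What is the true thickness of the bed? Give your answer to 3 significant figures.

True thickness t = w · sin(dip) = 72 × sin 17°
t = 72 × 0.2924 = 21.051 m

21.1 m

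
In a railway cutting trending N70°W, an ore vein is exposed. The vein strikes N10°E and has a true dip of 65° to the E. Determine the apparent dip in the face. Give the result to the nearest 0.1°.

Angle between strike (N10°E) and section (N70°W): β = 80°.
tan(apparent dip) = tan 65° · sin 80° = 2.1119
α = arctan(2.1119) = 64.66°

64.7°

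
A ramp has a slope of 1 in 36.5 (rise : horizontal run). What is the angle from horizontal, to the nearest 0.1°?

tan θ = 1/36.5 = 0.0274
θ = arctan(0.0274) = 1.57°

1.6°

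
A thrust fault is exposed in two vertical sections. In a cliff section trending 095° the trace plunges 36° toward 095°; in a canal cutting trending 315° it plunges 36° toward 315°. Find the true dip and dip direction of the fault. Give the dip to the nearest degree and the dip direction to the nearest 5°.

Each apparent-dip line lies in the plane. As unit vectors (x east, y north, z up), v₁ plunges 36°→095° and v₂ plunges 36°→315°.
n = v₁ × v₂ = (0.378, 0.810, 0.421) (taken with n_z > 0).
Dip δ = arctan(|n_h|/n_z) = arctan(0.894/0.421) = 64.8°.
The horizontal component of n points toward azimuth atan2(n_x, n_y) = 25°, the dip direction.

true dip 65°, dip direction 025°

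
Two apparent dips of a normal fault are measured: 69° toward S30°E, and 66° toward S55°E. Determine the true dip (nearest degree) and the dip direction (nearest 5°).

Represent each trace as a vector plunging at its apparent dip toward its trend (east-north-up frame): v₁ = (0.179, -0.310, -0.934), v₂ = (0.333, -0.233, -0.914).
n = v₁ × v₂ = (0.066, -0.147, 0.062) (taken with n_z > 0).
tan δ = √(n_x²+n_y²)/n_z = 0.161/0.062, so δ = 69.1°.
Dip direction = atan2(0.066, -0.147) = 156° (azimuth of n's horizontal projection).

true dip 69°, dip direction 155°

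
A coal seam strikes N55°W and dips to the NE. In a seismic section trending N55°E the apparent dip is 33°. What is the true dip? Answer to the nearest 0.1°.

34.6°

The section is 70° from the strike.
tan δ = tan α / sin β = tan 33° / sin 70° = 0.6494 / 0.9397 = 0.6911
true dip = arctan 0.6911 = 34.65°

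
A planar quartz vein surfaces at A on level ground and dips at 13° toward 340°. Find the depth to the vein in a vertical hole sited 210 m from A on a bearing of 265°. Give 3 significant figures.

The hole lies 75° from the dip direction, so the down-dip offset is 210 × cos 75° = 54.35 m.
Depth = down-dip offset × tan(dip) = 54.35 × tan 13° = 54.35 × 0.2309
Depth = 12.55 m

12.5 m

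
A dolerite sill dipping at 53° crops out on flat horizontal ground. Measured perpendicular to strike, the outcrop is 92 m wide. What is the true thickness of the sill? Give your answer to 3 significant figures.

73.5 m

True thickness t = w · sin(dip) = 92 × sin 53°
t = 92 × 0.7986 = 73.474 m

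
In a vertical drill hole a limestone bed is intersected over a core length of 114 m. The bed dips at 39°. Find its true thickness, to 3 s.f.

True thickness t = h · cos(dip) = 114 × cos 39°
t = 114 × 0.7771 = 88.595 m

88.6 m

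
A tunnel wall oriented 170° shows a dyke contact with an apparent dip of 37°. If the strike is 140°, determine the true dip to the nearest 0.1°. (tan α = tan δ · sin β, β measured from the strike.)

β = acute angle between strike 140° and section 170° = 30°.
tan δ = tan α / sin β = tan 37° / sin 30° = 0.7536 / 0.5000 = 1.5071
δ = arctan(1.5071) = 56.43°

56.4°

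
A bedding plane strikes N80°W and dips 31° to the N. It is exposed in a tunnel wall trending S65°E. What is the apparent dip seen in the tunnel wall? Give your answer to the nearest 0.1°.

8.8°

The strike is N80°W and the section trends S65°E; the acute angle between them is β = 15°.
tan α = tan 31° × sin 15° = 0.6009 × 0.2588 = 0.1555
apparent dip = arctan 0.1555 = 8.84°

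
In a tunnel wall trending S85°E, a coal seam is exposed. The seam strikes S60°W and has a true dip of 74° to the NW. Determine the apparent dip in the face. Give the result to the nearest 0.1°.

63.4°

Angle between strike (S60°W) and section (S85°E): β = 35°.
tan(apparent dip) = tan 74° · sin 35° = 2.0003
apparent dip = arctan 2.0003 = 63.44°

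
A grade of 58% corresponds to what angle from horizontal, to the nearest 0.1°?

30.1°

tan θ = 58/100 = 0.5800
θ = arctan(0.5800) = 30.11°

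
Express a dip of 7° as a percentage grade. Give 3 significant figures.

12.3%

grade % = 100 × tan 7° = 100 × 0.1228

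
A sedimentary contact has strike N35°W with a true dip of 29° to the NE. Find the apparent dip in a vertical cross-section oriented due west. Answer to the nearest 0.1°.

24.4°

The section lies 55° from the strike.
tan(apparent dip) = tan 29° · sin 55° = 0.4541
α = arctan(0.4541) = 24.42°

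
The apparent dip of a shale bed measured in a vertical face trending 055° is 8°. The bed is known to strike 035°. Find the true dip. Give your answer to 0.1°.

The section is 20° from the strike.
tan(true dip) = tan 8° / sin 20° = 0.4109
δ = arctan(0.4109) = 22.34°

22.3°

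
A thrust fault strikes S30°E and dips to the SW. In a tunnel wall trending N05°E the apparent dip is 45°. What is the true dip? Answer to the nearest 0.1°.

60.2°

The section is 35° from the strike.
tan δ = tan α / sin β = tan 45° / sin 35° = 1.0000 / 0.5736 = 1.7434
true dip = arctan 1.7434 = 60.16°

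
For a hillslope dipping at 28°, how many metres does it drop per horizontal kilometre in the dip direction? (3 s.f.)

532 m

drop per km = 1000 × tan 28° = 1000 × 0.5317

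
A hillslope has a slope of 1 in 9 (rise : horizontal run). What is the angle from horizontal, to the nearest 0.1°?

6.3°

tan θ = 1/9 = 0.1111
θ = arctan(0.1111) = 6.34°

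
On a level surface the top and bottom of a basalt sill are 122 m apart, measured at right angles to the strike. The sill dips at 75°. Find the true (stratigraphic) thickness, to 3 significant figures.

True thickness t = w · sin(dip) = 122 × sin 75°
t = 122 × 0.9659 = 117.843 m

118 m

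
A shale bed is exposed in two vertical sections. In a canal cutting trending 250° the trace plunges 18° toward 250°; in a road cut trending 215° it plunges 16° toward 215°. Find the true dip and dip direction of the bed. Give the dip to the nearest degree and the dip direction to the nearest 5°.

true dip 18°, dip direction 245°

Represent each trace as a vector plunging at its apparent dip toward its trend (east-north-up frame): v₁ = (-0.894, -0.325, -0.309), v₂ = (-0.551, -0.787, -0.276).
n = v₁ × v₂ = (-0.154, -0.076, 0.524) (taken with n_z > 0).
Dip δ = arctan(|n_h|/n_z) = arctan(0.171/0.524) = 18.1°.
Dip direction = atan2(-0.154, -0.076) = 244° (azimuth of n's horizontal projection).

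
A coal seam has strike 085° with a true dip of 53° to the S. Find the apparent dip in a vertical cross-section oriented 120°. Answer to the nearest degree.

37°

The section lies 35° from the strike.
tan(apparent dip) = tan 53° · sin 35° = 0.7612
α = arctan(0.7612) = 37.28°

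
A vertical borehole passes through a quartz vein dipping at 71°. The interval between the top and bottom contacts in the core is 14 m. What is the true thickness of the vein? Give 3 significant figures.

4.56 m

True thickness t = h · cos(dip) = 14 × cos 71°
t = 14 × 0.3256 = 4.558 m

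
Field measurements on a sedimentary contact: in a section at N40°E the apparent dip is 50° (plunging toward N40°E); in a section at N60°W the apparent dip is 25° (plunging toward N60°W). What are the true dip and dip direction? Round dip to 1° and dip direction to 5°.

true dip 54°, dip direction 010°

Each apparent-dip line lies in the plane. As unit vectors (x east, y north, z up), v₁ plunges 50°→N40°E and v₂ plunges 25°→N60°W.
The plane normal is n = v₁ × v₂ ∝ (0.139, 0.776, 0.574).
True dip = arccos(n_z / |n|) = arccos(0.5885) = 54.0°.
Dip direction = azimuth of (n_x, n_y) = atan2(0.139, 0.776) = 10°.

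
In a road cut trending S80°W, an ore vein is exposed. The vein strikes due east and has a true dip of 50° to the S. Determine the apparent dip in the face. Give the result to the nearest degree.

Angle between strike (due east) and section (S80°W): β = 10°.
tan(apparent dip) = tan 50° · sin 10° = 0.2069
apparent dip = arctan 0.2069 = 11.69°

12°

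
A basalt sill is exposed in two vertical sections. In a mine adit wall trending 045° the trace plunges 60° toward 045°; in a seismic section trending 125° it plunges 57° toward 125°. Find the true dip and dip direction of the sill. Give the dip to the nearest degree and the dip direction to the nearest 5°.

Represent each trace as a vector plunging at its apparent dip toward its trend (east-north-up frame): v₁ = (0.354, 0.354, -0.866), v₂ = (0.446, -0.312, -0.839).
The plane normal is n = v₁ × v₂ ∝ (0.567, 0.090, 0.268).
tan δ = √(n_x²+n_y²)/n_z = 0.574/0.268, so δ = 65.0°.
The horizontal component of n points toward azimuth atan2(n_x, n_y) = 81°, the dip direction.

true dip 65°, dip direction 080°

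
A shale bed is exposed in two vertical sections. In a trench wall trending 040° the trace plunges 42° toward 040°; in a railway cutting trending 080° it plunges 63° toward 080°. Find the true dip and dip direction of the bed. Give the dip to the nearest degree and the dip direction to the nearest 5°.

true dip 65°, dip direction 105°

The two traces are lines in the plane: v₁ = (sin 40°·cos 42°, cos 40°·cos 42°, −sin 42°), v₂ = (sin 80°·cos 63°, cos 80°·cos 63°, −sin 63°).
Cross product v₁ × v₂ gives the pole to the plane: n ∝ (0.454, -0.126, 0.217).
tan δ = √(n_x²+n_y²)/n_z = 0.472/0.217, so δ = 65.3°.
Dip direction = azimuth of (n_x, n_y) = atan2(0.454, -0.126) = 106°.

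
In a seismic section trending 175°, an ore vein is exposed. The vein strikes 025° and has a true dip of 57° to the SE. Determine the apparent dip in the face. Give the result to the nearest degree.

Angle between strike (025°) and section (175°): β = 30°.
tan α = tan 57° × sin 30° = 1.5399 × 0.5000 = 0.7699
α = arctan(0.7699) = 37.59°

38°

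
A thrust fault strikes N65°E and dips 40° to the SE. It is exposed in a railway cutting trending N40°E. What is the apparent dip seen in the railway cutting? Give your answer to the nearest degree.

Angle between strike (N65°E) and section (N40°E): β = 25°.
tan α = tan 40° × sin 25° = 0.8391 × 0.4226 = 0.3546
apparent dip = arctan 0.3546 = 19.53°

20°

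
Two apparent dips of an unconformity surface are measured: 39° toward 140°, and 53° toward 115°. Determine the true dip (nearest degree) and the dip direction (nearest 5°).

true dip 58°, dip direction 080°

Each apparent-dip line lies in the plane. As unit vectors (x east, y north, z up), v₁ plunges 39°→140° and v₂ plunges 53°→115°.
The plane normal is n = v₁ × v₂ ∝ (0.315, 0.056, 0.198).
True dip = arccos(n_z / |n|) = arccos(0.5252) = 58.3°.
The horizontal component of n points toward azimuth atan2(n_x, n_y) = 80°, the dip direction.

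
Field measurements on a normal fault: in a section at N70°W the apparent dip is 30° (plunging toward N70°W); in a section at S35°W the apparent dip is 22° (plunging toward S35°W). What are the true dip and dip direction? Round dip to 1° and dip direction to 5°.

true dip 32°, dip direction 265°

Each apparent-dip line lies in the plane. As unit vectors (x east, y north, z up), v₁ plunges 30°→N70°W and v₂ plunges 22°→S35°W.
n = v₁ × v₂ = (-0.491, -0.039, 0.776) (taken with n_z > 0).
tan δ = √(n_x²+n_y²)/n_z = 0.492/0.776, so δ = 32.4°.
The horizontal component of n points toward azimuth atan2(n_x, n_y) = 265°, the dip direction.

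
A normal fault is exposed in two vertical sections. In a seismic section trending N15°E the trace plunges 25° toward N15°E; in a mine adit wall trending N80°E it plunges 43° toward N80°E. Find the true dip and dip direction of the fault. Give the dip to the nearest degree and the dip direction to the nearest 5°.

true dip 43°, dip direction 075°

The two traces are lines in the plane: v₁ = (sin 15°·cos 25°, cos 15°·cos 25°, −sin 25°), v₂ = (sin 80°·cos 43°, cos 80°·cos 43°, −sin 43°).
The plane normal is n = v₁ × v₂ ∝ (0.543, 0.144, 0.601).
Dip δ = arctan(|n_h|/n_z) = arctan(0.562/0.601) = 43.1°.
Dip direction = atan2(0.543, 0.144) = 75° (azimuth of n's horizontal projection).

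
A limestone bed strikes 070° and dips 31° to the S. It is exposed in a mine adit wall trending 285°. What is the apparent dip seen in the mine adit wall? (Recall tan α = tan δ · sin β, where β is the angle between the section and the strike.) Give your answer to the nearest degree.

The section lies 35° from the strike.
tan(apparent dip) = tan 31° · sin 35° = 0.3446
α = arctan(0.3446) = 19.02°

19°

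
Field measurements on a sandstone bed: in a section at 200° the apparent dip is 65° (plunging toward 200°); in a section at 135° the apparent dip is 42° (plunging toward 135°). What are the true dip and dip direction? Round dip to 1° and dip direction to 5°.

true dip 65°, dip direction 200°

Represent each trace as a vector plunging at its apparent dip toward its trend (east-north-up frame): v₁ = (-0.145, -0.397, -0.906), v₂ = (0.525, -0.525, -0.669).
The plane normal is n = v₁ × v₂ ∝ (-0.211, -0.573, 0.285).
Dip δ = arctan(|n_h|/n_z) = arctan(0.610/0.285) = 65.0°.
Dip direction = azimuth of (n_x, n_y) = atan2(-0.211, -0.573) = 200°.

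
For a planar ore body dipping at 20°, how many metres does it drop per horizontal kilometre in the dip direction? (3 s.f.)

drop per km = 1000 × tan 20° = 1000 × 0.3640

364 m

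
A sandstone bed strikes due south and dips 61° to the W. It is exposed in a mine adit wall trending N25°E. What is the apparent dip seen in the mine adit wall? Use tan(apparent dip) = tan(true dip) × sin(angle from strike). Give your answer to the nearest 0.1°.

37.3°

The section lies 25° from the strike.
tan α = tan 61° × sin 25° = 1.8040 × 0.4226 = 0.7624
apparent dip = arctan 0.7624 = 37.32°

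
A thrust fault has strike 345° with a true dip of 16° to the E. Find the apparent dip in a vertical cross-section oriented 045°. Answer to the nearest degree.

The section lies 60° from the strike.
tan α = tan 16° × sin 60° = 0.2867 × 0.8660 = 0.2483
apparent dip = arctan 0.2483 = 13.95°

14°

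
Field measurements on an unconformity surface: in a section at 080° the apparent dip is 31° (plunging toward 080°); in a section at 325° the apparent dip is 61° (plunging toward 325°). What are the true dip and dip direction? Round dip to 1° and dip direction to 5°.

true dip 67°, dip direction 005°

The two traces are lines in the plane: v₁ = (sin 80°·cos 31°, cos 80°·cos 31°, −sin 31°), v₂ = (sin 325°·cos 61°, cos 325°·cos 61°, −sin 61°).
Cross product v₁ × v₂ gives the pole to the plane: n ∝ (0.074, 0.882, 0.377).
Dip δ = arctan(|n_h|/n_z) = arctan(0.885/0.377) = 66.9°.
Dip direction = azimuth of (n_x, n_y) = atan2(0.074, 0.882) = 5°.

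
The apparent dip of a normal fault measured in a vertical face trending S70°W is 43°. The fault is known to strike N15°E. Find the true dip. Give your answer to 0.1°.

The section is 55° from the strike.
tan(true dip) = tan 43° / sin 55° = 1.1384
δ = arctan(1.1384) = 48.70°

48.7°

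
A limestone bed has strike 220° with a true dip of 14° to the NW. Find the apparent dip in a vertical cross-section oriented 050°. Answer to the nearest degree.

2°

The strike is 220° and the section trends 050°; the acute angle between them is β = 10°.
tan α = tan 14° × sin 10° = 0.2493 × 0.1736 = 0.0433
α = arctan(0.0433) = 2.48°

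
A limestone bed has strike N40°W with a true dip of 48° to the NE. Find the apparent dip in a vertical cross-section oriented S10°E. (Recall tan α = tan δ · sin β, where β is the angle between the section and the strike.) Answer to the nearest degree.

29°

Angle between strike (N40°W) and section (S10°E): β = 30°.
tan α = tan 48° × sin 30° = 1.1106 × 0.5000 = 0.5553
α = arctan(0.5553) = 29.04°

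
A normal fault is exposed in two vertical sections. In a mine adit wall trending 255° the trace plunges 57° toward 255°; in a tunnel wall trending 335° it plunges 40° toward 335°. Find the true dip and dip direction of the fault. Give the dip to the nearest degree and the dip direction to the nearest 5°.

true dip 59°, dip direction 275°

Each apparent-dip line lies in the plane. As unit vectors (x east, y north, z up), v₁ plunges 57°→255° and v₂ plunges 40°→335°.
The plane normal is n = v₁ × v₂ ∝ (-0.673, 0.067, 0.411).
True dip = arccos(n_z / |n|) = arccos(0.5193) = 58.7°.
Dip direction = azimuth of (n_x, n_y) = atan2(-0.673, 0.067) = 276°.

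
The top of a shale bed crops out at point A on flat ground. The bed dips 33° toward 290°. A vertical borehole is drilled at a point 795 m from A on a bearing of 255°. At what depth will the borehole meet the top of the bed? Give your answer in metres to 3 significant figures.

The hole lies 35° from the dip direction, so the down-dip offset is 795 × cos 35° = 651.23 m.
Depth = down-dip offset × tan(dip) = 651.23 × tan 33° = 651.23 × 0.6494
Depth = 422.91 m

423 m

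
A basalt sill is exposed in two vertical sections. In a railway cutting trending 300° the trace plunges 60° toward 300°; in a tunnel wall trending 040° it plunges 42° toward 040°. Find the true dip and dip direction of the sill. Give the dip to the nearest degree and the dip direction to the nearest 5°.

true dip 65°, dip direction 335°

Represent each trace as a vector plunging at its apparent dip toward its trend (east-north-up frame): v₁ = (-0.433, 0.250, -0.866), v₂ = (0.478, 0.569, -0.669).
Cross product v₁ × v₂ gives the pole to the plane: n ∝ (-0.326, 0.703, 0.366).
Dip δ = arctan(|n_h|/n_z) = arctan(0.775/0.366) = 64.7°.
Dip direction = atan2(-0.326, 0.703) = 335° (azimuth of n's horizontal projection).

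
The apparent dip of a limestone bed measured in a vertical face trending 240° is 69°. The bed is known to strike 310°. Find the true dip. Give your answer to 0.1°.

70.2°

The section is 70° from the strike.
tan(true dip) = tan 69° / sin 70° = 2.7723
true dip = arctan 2.7723 = 70.16°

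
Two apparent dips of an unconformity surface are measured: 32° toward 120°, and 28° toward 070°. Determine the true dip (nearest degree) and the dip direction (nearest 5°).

true dip 33°, dip direction 105°

Each apparent-dip line lies in the plane. As unit vectors (x east, y north, z up), v₁ plunges 32°→120° and v₂ plunges 28°→070°.
The plane normal is n = v₁ × v₂ ∝ (0.359, -0.095, 0.574).
tan δ = √(n_x²+n_y²)/n_z = 0.371/0.574, so δ = 32.9°.
The horizontal component of n points toward azimuth atan2(n_x, n_y) = 105°, the dip direction.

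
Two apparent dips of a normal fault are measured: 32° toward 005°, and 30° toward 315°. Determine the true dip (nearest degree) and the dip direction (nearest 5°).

Each apparent-dip line lies in the plane. As unit vectors (x east, y north, z up), v₁ plunges 32°→005° and v₂ plunges 30°→315°.
Cross product v₁ × v₂ gives the pole to the plane: n ∝ (-0.098, 0.361, 0.563).
Dip δ = arctan(|n_h|/n_z) = arctan(0.374/0.563) = 33.6°.
Dip direction = atan2(-0.098, 0.361) = 345° (azimuth of n's horizontal projection).

true dip 34°, dip direction 345°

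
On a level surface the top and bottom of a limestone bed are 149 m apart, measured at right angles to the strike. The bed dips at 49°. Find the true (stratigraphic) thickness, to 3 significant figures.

112 m

True thickness t = w · sin(dip) = 149 × sin 49°
t = 149 × 0.7547 = 112.452 m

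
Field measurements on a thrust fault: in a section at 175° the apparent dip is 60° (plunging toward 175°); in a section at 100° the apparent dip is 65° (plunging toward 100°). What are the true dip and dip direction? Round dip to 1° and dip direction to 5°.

true dip 68°, dip direction 130°

The two traces are lines in the plane: v₁ = (sin 175°·cos 60°, cos 175°·cos 60°, −sin 60°), v₂ = (sin 100°·cos 65°, cos 100°·cos 65°, −sin 65°).
n = v₁ × v₂ = (0.388, -0.321, 0.204) (taken with n_z > 0).
Dip δ = arctan(|n_h|/n_z) = arctan(0.503/0.204) = 67.9°.
Dip direction = azimuth of (n_x, n_y) = atan2(0.388, -0.321) = 130°.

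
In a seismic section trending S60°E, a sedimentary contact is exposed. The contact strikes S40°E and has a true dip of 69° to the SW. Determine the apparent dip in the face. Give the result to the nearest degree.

The section lies 20° from the strike.
tan(apparent dip) = tan 69° · sin 20° = 0.8910
apparent dip = arctan 0.8910 = 41.70°

42°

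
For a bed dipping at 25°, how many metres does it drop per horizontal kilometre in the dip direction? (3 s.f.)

466 m

drop per km = 1000 × tan 25° = 1000 × 0.4663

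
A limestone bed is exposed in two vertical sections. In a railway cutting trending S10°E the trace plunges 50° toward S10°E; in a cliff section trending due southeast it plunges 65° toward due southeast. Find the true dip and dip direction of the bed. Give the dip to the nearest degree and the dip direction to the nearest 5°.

true dip 67°, dip direction 110°

Represent each trace as a vector plunging at its apparent dip toward its trend (east-north-up frame): v₁ = (0.112, -0.633, -0.766), v₂ = (0.299, -0.299, -0.906).
n = v₁ × v₂ = (0.345, -0.128, 0.156) (taken with n_z > 0).
Dip δ = arctan(|n_h|/n_z) = arctan(0.368/0.156) = 67.0°.
Dip direction = azimuth of (n_x, n_y) = atan2(0.345, -0.128) = 110°.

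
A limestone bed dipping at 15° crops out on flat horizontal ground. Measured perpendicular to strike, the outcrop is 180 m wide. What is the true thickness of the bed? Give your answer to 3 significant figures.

46.6 m

True thickness t = w · sin(dip) = 180 × sin 15°
t = 180 × 0.2588 = 46.587 m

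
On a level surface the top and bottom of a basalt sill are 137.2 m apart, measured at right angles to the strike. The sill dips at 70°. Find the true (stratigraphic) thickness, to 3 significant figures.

129 m

True thickness t = w · sin(dip) = 137.2 × sin 70°
t = 137.2 × 0.9397 = 128.926 m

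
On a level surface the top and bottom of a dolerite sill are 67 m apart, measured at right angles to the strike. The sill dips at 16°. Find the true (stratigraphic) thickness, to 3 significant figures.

True thickness t = w · sin(dip) = 67 × sin 16°
t = 67 × 0.2756 = 18.468 m

18.5 m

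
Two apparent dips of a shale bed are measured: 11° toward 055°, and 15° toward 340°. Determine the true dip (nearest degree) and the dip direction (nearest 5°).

true dip 17°, dip direction 005°

Represent each trace as a vector plunging at its apparent dip toward its trend (east-north-up frame): v₁ = (0.804, 0.563, -0.191), v₂ = (-0.330, 0.908, -0.259).
The plane normal is n = v₁ × v₂ ∝ (0.027, 0.271, 0.916).
Dip δ = arctan(|n_h|/n_z) = arctan(0.273/0.916) = 16.6°.
Dip direction = atan2(0.027, 0.271) = 6° (azimuth of n's horizontal projection).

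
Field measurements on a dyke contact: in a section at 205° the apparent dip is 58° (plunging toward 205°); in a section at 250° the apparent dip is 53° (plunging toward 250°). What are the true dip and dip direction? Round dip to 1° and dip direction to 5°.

Represent each trace as a vector plunging at its apparent dip toward its trend (east-north-up frame): v₁ = (-0.224, -0.480, -0.848), v₂ = (-0.566, -0.206, -0.799).
n = v₁ × v₂ = (-0.209, -0.301, 0.226) (taken with n_z > 0).
True dip = arccos(n_z / |n|) = arccos(0.5243) = 58.4°.
The horizontal component of n points toward azimuth atan2(n_x, n_y) = 215°, the dip direction.

true dip 58°, dip direction 215°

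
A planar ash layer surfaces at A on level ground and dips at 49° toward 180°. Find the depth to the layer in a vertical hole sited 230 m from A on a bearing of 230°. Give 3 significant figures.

170 m

The hole lies 50° from the dip direction, so the down-dip offset is 230 × cos 50° = 147.84 m.
Depth = down-dip offset × tan(dip) = 147.84 × tan 49° = 147.84 × 1.1504
Depth = 170.07 m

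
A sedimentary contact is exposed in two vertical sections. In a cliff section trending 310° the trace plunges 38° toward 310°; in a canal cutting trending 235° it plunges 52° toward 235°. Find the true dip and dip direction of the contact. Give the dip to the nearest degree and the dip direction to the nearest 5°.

The two traces are lines in the plane: v₁ = (sin 310°·cos 38°, cos 310°·cos 38°, −sin 38°), v₂ = (sin 235°·cos 52°, cos 235°·cos 52°, −sin 52°).
Cross product v₁ × v₂ gives the pole to the plane: n ∝ (-0.617, -0.165, 0.469).
True dip = arccos(n_z / |n|) = arccos(0.5918) = 53.7°.
The horizontal component of n points toward azimuth atan2(n_x, n_y) = 255°, the dip direction.

true dip 54°, dip direction 255°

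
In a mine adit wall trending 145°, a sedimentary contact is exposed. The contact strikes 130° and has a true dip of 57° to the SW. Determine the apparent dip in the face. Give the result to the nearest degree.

The section lies 15° from the strike.
tan(apparent dip) = tan 57° · sin 15° = 0.3985
α = arctan(0.3985) = 21.73°

22°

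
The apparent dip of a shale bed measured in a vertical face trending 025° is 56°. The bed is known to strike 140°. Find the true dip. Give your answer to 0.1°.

The section is 65° from the strike.
tan(true dip) = tan 56° / sin 65° = 1.6358
δ = arctan(1.6358) = 58.56°

58.6°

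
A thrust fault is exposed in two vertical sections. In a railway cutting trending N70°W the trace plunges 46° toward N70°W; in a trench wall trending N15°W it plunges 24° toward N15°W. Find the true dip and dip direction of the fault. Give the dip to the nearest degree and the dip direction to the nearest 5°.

Represent each trace as a vector plunging at its apparent dip toward its trend (east-north-up frame): v₁ = (-0.653, 0.238, -0.719), v₂ = (-0.236, 0.882, -0.407).
n = v₁ × v₂ = (-0.538, 0.095, 0.520) (taken with n_z > 0).
True dip = arccos(n_z / |n|) = arccos(0.6892) = 46.4°.
Dip direction = atan2(-0.538, 0.095) = 280° (azimuth of n's horizontal projection).

true dip 46°, dip direction 280°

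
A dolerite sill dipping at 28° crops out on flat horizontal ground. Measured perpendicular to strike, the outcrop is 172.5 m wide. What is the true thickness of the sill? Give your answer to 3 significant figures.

81.0 m

True thickness t = w · sin(dip) = 172.5 × sin 28°
t = 172.5 × 0.4695 = 80.984 m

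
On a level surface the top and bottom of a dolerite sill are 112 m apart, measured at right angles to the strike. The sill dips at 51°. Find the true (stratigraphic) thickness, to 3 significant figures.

True thickness t = w · sin(dip) = 112 × sin 51°
t = 112 × 0.7771 = 87.040 m

87.0 m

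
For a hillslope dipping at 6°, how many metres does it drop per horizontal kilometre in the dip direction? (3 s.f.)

drop per km = 1000 × tan 6° = 1000 × 0.1051

105 m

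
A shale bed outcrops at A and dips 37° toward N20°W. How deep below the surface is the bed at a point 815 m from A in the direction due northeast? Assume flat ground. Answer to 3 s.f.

The hole lies 65° from the dip direction, so the down-dip offset is 815 × cos 65° = 344.43 m.
Depth = down-dip offset × tan(dip) = 344.43 × tan 37° = 344.43 × 0.7536
Depth = 259.55 m

260 m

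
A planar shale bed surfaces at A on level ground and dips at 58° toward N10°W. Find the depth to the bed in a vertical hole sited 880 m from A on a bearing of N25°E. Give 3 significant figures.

The hole lies 35° from the dip direction, so the down-dip offset is 880 × cos 35° = 720.85 m.
Depth = down-dip offset × tan(dip) = 720.85 × tan 58° = 720.85 × 1.6003
Depth = 1153.61 m

1150 m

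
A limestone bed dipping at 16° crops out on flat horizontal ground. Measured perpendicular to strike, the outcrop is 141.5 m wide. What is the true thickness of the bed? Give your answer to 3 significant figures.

True thickness t = w · sin(dip) = 141.5 × sin 16°
t = 141.5 × 0.2756 = 39.003 m

39.0 m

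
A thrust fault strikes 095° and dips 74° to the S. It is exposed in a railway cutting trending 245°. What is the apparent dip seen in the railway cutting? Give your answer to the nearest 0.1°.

Angle between strike (095°) and section (245°): β = 30°.
tan α = tan 74° × sin 30° = 3.4874 × 0.5000 = 1.7437
apparent dip = arctan 1.7437 = 60.17°

60.2°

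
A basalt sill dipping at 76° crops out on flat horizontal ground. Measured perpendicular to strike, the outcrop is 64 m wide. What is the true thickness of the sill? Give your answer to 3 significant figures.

62.1 m

True thickness t = w · sin(dip) = 64 × sin 76°
t = 64 × 0.9703 = 62.099 m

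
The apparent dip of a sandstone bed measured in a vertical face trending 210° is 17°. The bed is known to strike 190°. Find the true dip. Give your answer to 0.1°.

β = acute angle between strike 190° and section 210° = 20°.
tan(true dip) = tan 17° / sin 20° = 0.8939
δ = arctan(0.8939) = 41.79°

41.8°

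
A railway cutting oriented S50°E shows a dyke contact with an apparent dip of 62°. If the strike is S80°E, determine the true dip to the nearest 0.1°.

β = acute angle between strike S80°E and section S50°E = 30°.
tan(true dip) = tan 62° / sin 30° = 3.7615
δ = arctan(3.7615) = 75.11°

75.1°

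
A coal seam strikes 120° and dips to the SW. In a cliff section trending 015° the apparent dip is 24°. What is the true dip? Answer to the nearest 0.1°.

24.7°

The section is 75° from the strike.
tan δ = tan α / sin β = tan 24° / sin 75° = 0.4452 / 0.9659 = 0.4609
true dip = arctan 0.4609 = 24.75°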